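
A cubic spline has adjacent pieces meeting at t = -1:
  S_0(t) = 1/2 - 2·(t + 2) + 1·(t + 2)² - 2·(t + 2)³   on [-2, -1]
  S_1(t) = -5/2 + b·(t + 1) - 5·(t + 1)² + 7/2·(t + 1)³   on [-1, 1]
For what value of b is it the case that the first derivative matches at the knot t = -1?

S_0'(t) = -2 + 2·(t + 2) - 6·(t + 2)², so S_0'(-1) = -6. On the right, S_1'(-1) = b, so b = -6.

-6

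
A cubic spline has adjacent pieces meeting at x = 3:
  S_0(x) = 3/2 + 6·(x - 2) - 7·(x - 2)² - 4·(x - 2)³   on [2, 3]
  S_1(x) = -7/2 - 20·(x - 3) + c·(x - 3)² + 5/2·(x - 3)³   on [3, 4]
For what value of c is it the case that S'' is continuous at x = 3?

S_0''(x) = -14 - 24·(x - 2), so S_0''(3) = -38. On the right, S_1''(3) = 2c, so c = -19.

-19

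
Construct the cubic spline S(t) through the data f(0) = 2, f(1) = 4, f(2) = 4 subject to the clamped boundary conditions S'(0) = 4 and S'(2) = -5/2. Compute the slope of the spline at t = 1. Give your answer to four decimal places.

Let M_i = S''(x_i). Step sizes h_i = 1, 1; slopes of the chords Δ_i = (y_(i+1) - y_i)/h_i = 2, 0.
  1·M_0 + 4·M_1 + 1·M_2 = 6(Δ_1 - Δ_0) = -12
Clamped end conditions give two more equations: 2h_0·M_0 + h_0·M_1 = 6(Δ_0 - S'(0)) = -12 and h_1·M_1 + 2h_1·M_2 = 6(S'(2) - Δ_1) = -15.
Solving: M_0 = -25/4, M_1 = 1/2, M_2 = -31/4.
On [1, 2], S'(t) = b_1 + 2c_1·(t - 1) + 3d_1·(t - 1)² with b_1 = Δ_1 - h_1(2M_1 + M_2)/6 = 9/8, c_1 = M_1/2 = 1/4, d_1 = (M_2 - M_1)/(6h_1) = -11/8. So S'(1) = 9/8.

1.1250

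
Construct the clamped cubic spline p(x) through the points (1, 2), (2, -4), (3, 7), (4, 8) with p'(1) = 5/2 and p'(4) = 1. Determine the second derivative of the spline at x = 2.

Put M_i = p'' at the i-th knot. Here h = (1, 1, 1) and Δ = (-6, 11, 1), so the interior equations h_(i-1)·M_(i-1) + 2(h_(i-1)+h_i)·M_i + h_i·M_(i+1) = 6(Δ_i − Δ_(i-1)) read
  1·M_0 + 4·M_1 + 1·M_2 = 6(Δ_1 - Δ_0) = 102
  1·M_1 + 4·M_2 + 1·M_3 = 6(Δ_2 - Δ_1) = -60
Clamped end conditions give two more equations: 2h_0·M_0 + h_0·M_1 = 6(Δ_0 - p'(1)) = -51 and h_2·M_2 + 2h_2·M_3 = 6(p'(4) - Δ_2) = 0.
Solving: M_0 = -48, M_1 = 45, M_2 = -30, M_3 = 15.

45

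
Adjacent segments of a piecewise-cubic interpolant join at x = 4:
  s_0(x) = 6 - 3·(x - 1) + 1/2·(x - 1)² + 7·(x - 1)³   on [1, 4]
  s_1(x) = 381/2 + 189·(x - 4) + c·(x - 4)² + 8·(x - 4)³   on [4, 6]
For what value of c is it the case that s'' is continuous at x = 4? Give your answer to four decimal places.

63.5000

s_0''(x) = 1 + 42·(x - 1), so s_0''(4) = 127. On the right, s_1''(4) = 2c, so c = 127/2.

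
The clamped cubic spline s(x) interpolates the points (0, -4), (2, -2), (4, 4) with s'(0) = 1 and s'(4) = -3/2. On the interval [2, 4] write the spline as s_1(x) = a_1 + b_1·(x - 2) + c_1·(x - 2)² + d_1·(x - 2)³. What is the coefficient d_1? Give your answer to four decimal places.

-1.0938

Let σ_i = s''(x_i). Step sizes h_i = 2, 2; slopes of the chords Δ_i = (y_(i+1) - y_i)/h_i = 1, 3.
  2·σ_0 + 8·σ_1 + 2·σ_2 = 6(Δ_1 - Δ_0) = 12
Clamped end conditions give two more equations: 2h_0·σ_0 + h_0·σ_1 = 6(Δ_0 - s'(0)) = 0 and h_1·σ_1 + 2h_1·σ_2 = 6(s'(4) - Δ_1) = -27.
Solving the tridiagonal system: σ_0 = -17/8, σ_1 = 17/4, σ_2 = -71/8.
On [2, 4], with s_1(x) = a_1 + b_1·(x - 2) + c_1·(x - 2)² + d_1·(x - 2)³: c_1 = σ_1/2 = 17/8, d_1 = (σ_2 - σ_1)/(6h_1) = -35/32, b_1 = Δ_1 - h_1(2σ_1 + σ_2)/6 = 25/8.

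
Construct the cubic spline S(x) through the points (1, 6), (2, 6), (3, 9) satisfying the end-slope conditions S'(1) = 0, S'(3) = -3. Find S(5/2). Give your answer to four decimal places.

Let M_i = S''(x_i). Step sizes h_i = 1, 1; slopes of the chords Δ_i = (y_(i+1) - y_i)/h_i = 0, 3.
  1·M_0 + 4·M_1 + 1·M_2 = 6(Δ_1 - Δ_0) = 18
Clamped end conditions give two more equations: 2h_0·M_0 + h_0·M_1 = 6(Δ_0 - S'(1)) = 0 and h_1·M_1 + 2h_1·M_2 = 6(S'(3) - Δ_1) = -36.
Solving: M_0 = -6, M_1 = 12, M_2 = -24.
On [2, 3], S(x) = 6 + 3·(x - 2) + 6·(x - 2)² - 6·(x - 2)³.
With (x - 2) = 1/2: S(5/2) = 33/4.

8.2500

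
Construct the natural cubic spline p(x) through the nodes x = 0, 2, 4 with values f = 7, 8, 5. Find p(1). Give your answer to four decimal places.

Let σ_i = p''(x_i). Step sizes h_i = 2, 2; slopes of the chords Δ_i = (y_(i+1) - y_i)/h_i = 1/2, -3/2.
  2·σ_0 + 8·σ_1 + 2·σ_2 = 6(Δ_1 - Δ_0) = -12
Natural end conditions: σ_0 = σ_2 = 0.
Solving the tridiagonal system: σ_0 = 0, σ_1 = -3/2, σ_2 = 0.
On [0, 2], p(x) = 7 + 1·x + 0·x² - 1/8·x³.
With x = 1: p(1) = 63/8.

7.8750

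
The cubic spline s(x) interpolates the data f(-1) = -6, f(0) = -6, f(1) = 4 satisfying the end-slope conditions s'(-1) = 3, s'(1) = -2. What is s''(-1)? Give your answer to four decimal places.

With M_i denoting the second derivative at x_i, h_i = 1, 1, and Δ_i = (y_(i+1) − y_i)/h_i = 0, 10:
  1·M_0 + 4·M_1 + 1·M_2 = 6(Δ_1 - Δ_0) = 60
Clamped end conditions give two more equations: 2h_0·M_0 + h_0·M_1 = 6(Δ_0 - s'(-1)) = -18 and h_1·M_1 + 2h_1·M_2 = 6(s'(1) - Δ_1) = -72.
Solving the tridiagonal system: M_0 = -53/2, M_1 = 35, M_2 = -107/2.

-26.5000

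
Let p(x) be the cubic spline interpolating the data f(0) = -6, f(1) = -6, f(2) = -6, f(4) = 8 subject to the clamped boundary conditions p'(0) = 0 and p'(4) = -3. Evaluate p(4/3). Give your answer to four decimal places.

With σ_i denoting the second derivative at x_i, h_i = 1, 1, 2, and Δ_i = (y_(i+1) − y_i)/h_i = 0, 0, 7:
  1·σ_0 + 4·σ_1 + 1·σ_2 = 6(Δ_1 - Δ_0) = 0
  1·σ_1 + 6·σ_2 + 2·σ_3 = 6(Δ_2 - Δ_1) = 42
Clamped end conditions give two more equations: 2h_0·σ_0 + h_0·σ_1 = 6(Δ_0 - p'(0)) = 0 and h_2·σ_2 + 2h_2·σ_3 = 6(p'(4) - Δ_2) = -60.
Forward elimination and back-substitution give σ_0 = 24/11, σ_1 = -48/11, σ_2 = 168/11, σ_3 = -249/11.
On [1, 2], p(x) = -6 - 12/11·(x - 1) - 24/11·(x - 1)² + 36/11·(x - 1)³.
With (x - 1) = 1/3: p(4/3) = -214/33.

-6.4848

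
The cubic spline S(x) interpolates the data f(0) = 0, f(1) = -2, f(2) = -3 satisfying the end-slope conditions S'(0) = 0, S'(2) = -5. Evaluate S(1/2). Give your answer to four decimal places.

With M_i denoting the second derivative at x_i, h_i = 1, 1, and Δ_i = (y_(i+1) − y_i)/h_i = -2, -1:
  1·M_0 + 4·M_1 + 1·M_2 = 6(Δ_1 - Δ_0) = 6
Clamped end conditions give two more equations: 2h_0·M_0 + h_0·M_1 = 6(Δ_0 - S'(0)) = -12 and h_1·M_1 + 2h_1·M_2 = 6(S'(2) - Δ_1) = -24.
Solving the tridiagonal system: M_0 = -10, M_1 = 8, M_2 = -16.
On [0, 1], S(x) = 0 + 0·x - 5·x² + 3·x³.
With x = 1/2: S(1/2) = -7/8.

-0.8750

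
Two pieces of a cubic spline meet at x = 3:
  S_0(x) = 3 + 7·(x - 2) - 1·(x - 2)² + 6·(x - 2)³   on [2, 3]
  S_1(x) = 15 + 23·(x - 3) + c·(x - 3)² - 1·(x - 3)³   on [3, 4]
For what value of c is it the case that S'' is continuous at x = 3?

17

S_0''(x) = -2 + 36·(x - 2), so S_0''(3) = 34. On the right, S_1''(3) = 2c, so c = 17.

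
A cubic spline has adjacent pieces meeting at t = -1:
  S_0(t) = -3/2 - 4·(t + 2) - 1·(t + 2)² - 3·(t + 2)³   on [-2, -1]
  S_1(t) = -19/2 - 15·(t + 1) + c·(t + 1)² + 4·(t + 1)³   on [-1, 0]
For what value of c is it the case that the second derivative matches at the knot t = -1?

S_0''(t) = -2 - 18·(t + 2), so S_0''(-1) = -20. On the right, S_1''(-1) = 2c, so c = -10.

-10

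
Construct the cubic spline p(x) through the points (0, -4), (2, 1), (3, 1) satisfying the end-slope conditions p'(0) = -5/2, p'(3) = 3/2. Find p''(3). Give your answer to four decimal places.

8.3333

Put M_i = p'' at the i-th knot. Here h = (2, 1) and Δ = (5/2, 0), so the interior equations h_(i-1)·M_(i-1) + 2(h_(i-1)+h_i)·M_i + h_i·M_(i+1) = 6(Δ_i − Δ_(i-1)) read
  2·M_0 + 6·M_1 + 1·M_2 = 6(Δ_1 - Δ_0) = -15
Clamped end conditions give two more equations: 2h_0·M_0 + h_0·M_1 = 6(Δ_0 - p'(0)) = 30 and h_1·M_1 + 2h_1·M_2 = 6(p'(3) - Δ_1) = 9.
Hence M_0 = 34/3, M_1 = -23/3, M_2 = 25/3.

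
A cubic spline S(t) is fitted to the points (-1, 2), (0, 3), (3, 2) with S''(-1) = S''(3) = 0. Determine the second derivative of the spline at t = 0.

Put M_i = S'' at the i-th knot. Here h = (1, 3) and Δ = (1, -1/3), so the interior equations h_(i-1)·M_(i-1) + 2(h_(i-1)+h_i)·M_i + h_i·M_(i+1) = 6(Δ_i − Δ_(i-1)) read
  1·M_0 + 8·M_1 + 3·M_2 = 6(Δ_1 - Δ_0) = -8
Natural end conditions: M_0 = M_2 = 0.
Solving the tridiagonal system: M_0 = 0, M_1 = -1, M_2 = 0.

-1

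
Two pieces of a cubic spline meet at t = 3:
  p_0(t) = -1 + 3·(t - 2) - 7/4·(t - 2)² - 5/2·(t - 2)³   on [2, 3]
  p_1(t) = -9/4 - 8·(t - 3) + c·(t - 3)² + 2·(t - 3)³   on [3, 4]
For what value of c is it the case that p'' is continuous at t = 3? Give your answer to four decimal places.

-9.2500

p_0''(t) = -7/2 - 15·(t - 2), so p_0''(3) = -37/2. On the right, p_1''(3) = 2c, so c = -37/4.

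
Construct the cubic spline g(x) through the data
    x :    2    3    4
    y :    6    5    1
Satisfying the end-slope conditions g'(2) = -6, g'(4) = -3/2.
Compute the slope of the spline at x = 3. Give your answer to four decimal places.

Write m_i for g''(x_i). With h_i = 1, 1 and divided differences Δ_i = -1, -4, the continuity of g' gives the tridiagonal system
  1·m_0 + 4·m_1 + 1·m_2 = 6(Δ_1 - Δ_0) = -18
Clamped end conditions give two more equations: 2h_0·m_0 + h_0·m_1 = 6(Δ_0 - g'(2)) = 30 and h_1·m_1 + 2h_1·m_2 = 6(g'(4) - Δ_1) = 15.
Forward elimination and back-substitution give m_0 = 87/4, m_1 = -27/2, m_2 = 57/4.
On [3, 4], g'(x) = b_1 + 2c_1·(x - 3) + 3d_1·(x - 3)² with b_1 = Δ_1 - h_1(2m_1 + m_2)/6 = -15/8, c_1 = m_1/2 = -27/4, d_1 = (m_2 - m_1)/(6h_1) = 37/8. So g'(3) = -15/8.

-1.8750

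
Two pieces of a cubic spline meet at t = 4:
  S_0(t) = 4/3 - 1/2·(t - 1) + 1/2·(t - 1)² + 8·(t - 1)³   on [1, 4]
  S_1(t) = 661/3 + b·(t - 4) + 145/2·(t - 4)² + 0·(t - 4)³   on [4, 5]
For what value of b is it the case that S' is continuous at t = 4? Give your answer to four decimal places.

S_0'(t) = -1/2 + 1·(t - 1) + 24·(t - 1)², so S_0'(4) = 437/2. On the right, S_1'(4) = b, so b = 437/2.

218.5000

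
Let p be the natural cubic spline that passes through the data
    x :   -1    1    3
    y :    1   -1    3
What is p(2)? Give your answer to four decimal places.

Let σ_i = p''(x_i). Step sizes h_i = 2, 2; slopes of the chords Δ_i = (y_(i+1) - y_i)/h_i = -1, 2.
  2·σ_0 + 8·σ_1 + 2·σ_2 = 6(Δ_1 - Δ_0) = 18
Natural end conditions: σ_0 = σ_2 = 0.
Forward elimination and back-substitution give σ_0 = 0, σ_1 = 9/4, σ_2 = 0.
On [1, 3], p(x) = -1 + 1/2·(x - 1) + 9/8·(x - 1)² - 3/16·(x - 1)³.
With (x - 1) = 1: p(2) = 7/16.

0.4375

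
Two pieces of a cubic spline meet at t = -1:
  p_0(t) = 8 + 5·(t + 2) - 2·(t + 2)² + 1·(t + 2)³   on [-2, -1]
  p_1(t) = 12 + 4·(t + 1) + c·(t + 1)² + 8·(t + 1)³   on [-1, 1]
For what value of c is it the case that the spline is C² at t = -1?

1

p_0''(t) = -4 + 6·(t + 2), so p_0''(-1) = 2. On the right, p_1''(-1) = 2c, so c = 1.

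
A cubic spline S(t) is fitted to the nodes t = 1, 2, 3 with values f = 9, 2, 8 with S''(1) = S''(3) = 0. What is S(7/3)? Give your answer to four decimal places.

2.7963

With M_i denoting the second derivative at x_i, h_i = 1, 1, and Δ_i = (y_(i+1) − y_i)/h_i = -7, 6:
  1·M_0 + 4·M_1 + 1·M_2 = 6(Δ_1 - Δ_0) = 78
Natural end conditions: M_0 = M_2 = 0.
Forward elimination and back-substitution give M_0 = 0, M_1 = 39/2, M_2 = 0.
On [2, 3], S(t) = 2 - 1/2·(t - 2) + 39/4·(t - 2)² - 13/4·(t - 2)³.
With (t - 2) = 1/3: S(7/3) = 151/54.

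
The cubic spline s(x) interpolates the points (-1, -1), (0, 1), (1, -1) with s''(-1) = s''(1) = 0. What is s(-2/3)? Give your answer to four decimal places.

-0.0370

Write M_i for s''(x_i). With h_i = 1, 1 and divided differences Δ_i = 2, -2, the continuity of s' gives the tridiagonal system
  1·M_0 + 4·M_1 + 1·M_2 = 6(Δ_1 - Δ_0) = -24
Natural end conditions: M_0 = M_2 = 0.
Forward elimination and back-substitution give M_0 = 0, M_1 = -6, M_2 = 0.
On [-1, 0], s(x) = -1 + 3·(x + 1) + 0·(x + 1)² - 1·(x + 1)³.
With (x + 1) = 1/3: s(-2/3) = -1/27.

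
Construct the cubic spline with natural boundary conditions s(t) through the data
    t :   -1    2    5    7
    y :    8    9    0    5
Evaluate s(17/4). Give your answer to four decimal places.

1.1750

Write M_i for s''(x_i). With h_i = 3, 3, 2 and divided differences Δ_i = 1/3, -3, 5/2, the continuity of s' gives the tridiagonal system
  3·M_0 + 12·M_1 + 3·M_2 = 6(Δ_1 - Δ_0) = -20
  3·M_1 + 10·M_2 + 2·M_3 = 6(Δ_2 - Δ_1) = 33
Natural end conditions: M_0 = M_3 = 0.
Hence M_0 = 0, M_1 = -299/111, M_2 = 152/37, M_3 = 0.
On [2, 5], s(t) = 9 - 262/111·(t - 2) - 299/222·(t - 2)² + 755/1998·(t - 2)³.
With (t - 2) = 9/4: s(17/4) = 5565/4736.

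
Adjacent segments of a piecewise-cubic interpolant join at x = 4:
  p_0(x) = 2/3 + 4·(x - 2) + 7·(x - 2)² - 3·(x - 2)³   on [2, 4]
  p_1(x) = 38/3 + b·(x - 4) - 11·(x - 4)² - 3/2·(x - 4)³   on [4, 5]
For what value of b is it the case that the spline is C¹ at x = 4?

p_0'(x) = 4 + 14·(x - 2) - 9·(x - 2)², so p_0'(4) = -4. On the right, p_1'(4) = b, so b = -4.

-4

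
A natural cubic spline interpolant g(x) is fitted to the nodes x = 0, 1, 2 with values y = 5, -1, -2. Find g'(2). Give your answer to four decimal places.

With m_i denoting the second derivative at x_i, h_i = 1, 1, and Δ_i = (y_(i+1) − y_i)/h_i = -6, -1:
  1·m_0 + 4·m_1 + 1·m_2 = 6(Δ_1 - Δ_0) = 30
Natural end conditions: m_0 = m_2 = 0.
Forward elimination and back-substitution give m_0 = 0, m_1 = 15/2, m_2 = 0.
On [1, 2], g'(x) = b_1 + 2c_1·(x - 1) + 3d_1·(x - 1)² with b_1 = Δ_1 - h_1(2m_1 + m_2)/6 = -7/2, c_1 = m_1/2 = 15/4, d_1 = (m_2 - m_1)/(6h_1) = -5/4. So g'(2) = 1/4.

0.2500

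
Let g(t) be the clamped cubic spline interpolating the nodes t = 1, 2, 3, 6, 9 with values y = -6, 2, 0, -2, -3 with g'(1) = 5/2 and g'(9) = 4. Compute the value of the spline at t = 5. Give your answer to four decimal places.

With m_i denoting the second derivative at x_i, h_i = 1, 1, 3, 3, and Δ_i = (y_(i+1) − y_i)/h_i = 8, -2, -2/3, -1/3:
  1·m_0 + 4·m_1 + 1·m_2 = 6(Δ_1 - Δ_0) = -60
  1·m_1 + 8·m_2 + 3·m_3 = 6(Δ_2 - Δ_1) = 8
  3·m_2 + 12·m_3 + 3·m_4 = 6(Δ_3 - Δ_2) = 2
Clamped end conditions give two more equations: 2h_0·m_0 + h_0·m_1 = 6(Δ_0 - g'(1)) = 33 and h_3·m_3 + 2h_3·m_4 = 6(g'(9) - Δ_3) = 26.
Solving: m_0 = 3149/112, m_1 = -1301/56, m_2 = 77/16, m_3 = -407/168, m_4 = 621/112.
On [3, 6], g(t) = 0 - 239/56·(t - 3) + 77/32·(t - 3)² - 2431/6048·(t - 3)³.
With (t - 3) = 2: g(5) = -3215/1512.

-2.1263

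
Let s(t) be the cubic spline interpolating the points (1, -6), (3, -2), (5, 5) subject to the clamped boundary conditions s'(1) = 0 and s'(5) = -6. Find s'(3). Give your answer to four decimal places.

With M_i denoting the second derivative at x_i, h_i = 2, 2, and Δ_i = (y_(i+1) − y_i)/h_i = 2, 7/2:
  2·M_0 + 8·M_1 + 2·M_2 = 6(Δ_1 - Δ_0) = 9
Clamped end conditions give two more equations: 2h_0·M_0 + h_0·M_1 = 6(Δ_0 - s'(1)) = 12 and h_1·M_1 + 2h_1·M_2 = 6(s'(5) - Δ_1) = -57.
Solving the tridiagonal system: M_0 = 3/8, M_1 = 21/4, M_2 = -135/8.
On [3, 5], s'(t) = b_1 + 2c_1·(t - 3) + 3d_1·(t - 3)² with b_1 = Δ_1 - h_1(2M_1 + M_2)/6 = 45/8, c_1 = M_1/2 = 21/8, d_1 = (M_2 - M_1)/(6h_1) = -59/32. So s'(3) = 45/8.

5.6250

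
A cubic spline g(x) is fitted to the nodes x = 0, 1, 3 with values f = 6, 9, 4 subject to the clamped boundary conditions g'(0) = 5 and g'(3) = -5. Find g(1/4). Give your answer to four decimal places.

Put σ_i = g'' at the i-th knot. Here h = (1, 2) and Δ = (3, -5/2), so the interior equations h_(i-1)·σ_(i-1) + 2(h_(i-1)+h_i)·σ_i + h_i·σ_(i+1) = 6(Δ_i − Δ_(i-1)) read
  1·σ_0 + 6·σ_1 + 2·σ_2 = 6(Δ_1 - Δ_0) = -33
Clamped end conditions give two more equations: 2h_0·σ_0 + h_0·σ_1 = 6(Δ_0 - g'(0)) = -12 and h_1·σ_1 + 2h_1·σ_2 = 6(g'(3) - Δ_1) = -15.
Solving: σ_0 = -23/6, σ_1 = -13/3, σ_2 = -19/12.
On [0, 1], g(x) = 6 + 5·x - 23/12·x² - 1/12·x³.
With x = 1/4: g(1/4) = 1825/256.

7.1289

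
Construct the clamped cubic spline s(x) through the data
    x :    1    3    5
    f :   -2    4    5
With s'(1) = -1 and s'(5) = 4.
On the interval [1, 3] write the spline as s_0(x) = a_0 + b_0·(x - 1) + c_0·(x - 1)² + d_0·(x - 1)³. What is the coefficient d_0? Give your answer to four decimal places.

-1.2813

With M_i denoting the second derivative at x_i, h_i = 2, 2, and Δ_i = (y_(i+1) − y_i)/h_i = 3, 1/2:
  2·M_0 + 8·M_1 + 2·M_2 = 6(Δ_1 - Δ_0) = -15
Clamped end conditions give two more equations: 2h_0·M_0 + h_0·M_1 = 6(Δ_0 - s'(1)) = 24 and h_1·M_1 + 2h_1·M_2 = 6(s'(5) - Δ_1) = 21.
Forward elimination and back-substitution give M_0 = 73/8, M_1 = -25/4, M_2 = 67/8.
On [1, 3], with s_0(x) = a_0 + b_0·(x - 1) + c_0·(x - 1)² + d_0·(x - 1)³: c_0 = M_0/2 = 73/16, d_0 = (M_1 - M_0)/(6h_0) = -41/32, b_0 = Δ_0 - h_0(2M_0 + M_1)/6 = -1.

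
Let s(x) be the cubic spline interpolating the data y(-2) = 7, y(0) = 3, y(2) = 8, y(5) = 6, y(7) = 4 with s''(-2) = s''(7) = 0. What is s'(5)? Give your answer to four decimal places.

-1.4516

Write M_i for s''(x_i). With h_i = 2, 2, 3, 2 and divided differences Δ_i = -2, 5/2, -2/3, -1, the continuity of s' gives the tridiagonal system
  2·M_0 + 8·M_1 + 2·M_2 = 6(Δ_1 - Δ_0) = 27
  2·M_1 + 10·M_2 + 3·M_3 = 6(Δ_2 - Δ_1) = -19
  3·M_2 + 10·M_3 + 2·M_4 = 6(Δ_3 - Δ_2) = -2
Natural end conditions: M_0 = M_4 = 0.
Solving the tridiagonal system: M_0 = 0, M_1 = 2825/688, M_2 = -503/172, M_3 = 233/344, M_4 = 0.
On [5, 7], s'(x) = b_3 + 2c_3·(x - 5) + 3d_3·(x - 5)² with b_3 = Δ_3 - h_3(2M_3 + M_4)/6 = -749/516, c_3 = M_3/2 = 233/688, d_3 = (M_4 - M_3)/(6h_3) = -233/4128. So s'(5) = -749/516.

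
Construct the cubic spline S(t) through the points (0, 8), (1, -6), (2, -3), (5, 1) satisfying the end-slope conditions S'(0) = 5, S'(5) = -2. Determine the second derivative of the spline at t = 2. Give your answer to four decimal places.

-7.3103

Write σ_i for S''(x_i). With h_i = 1, 1, 3 and divided differences Δ_i = -14, 3, 4/3, the continuity of S' gives the tridiagonal system
  1·σ_0 + 4·σ_1 + 1·σ_2 = 6(Δ_1 - Δ_0) = 102
  1·σ_1 + 8·σ_2 + 3·σ_3 = 6(Δ_2 - Δ_1) = -10
Clamped end conditions give two more equations: 2h_0·σ_0 + h_0·σ_1 = 6(Δ_0 - S'(0)) = -114 and h_2·σ_2 + 2h_2·σ_3 = 6(S'(5) - Δ_2) = -20.
Solving the tridiagonal system: σ_0 = -2342/29, σ_1 = 1378/29, σ_2 = -212/29, σ_3 = 28/87.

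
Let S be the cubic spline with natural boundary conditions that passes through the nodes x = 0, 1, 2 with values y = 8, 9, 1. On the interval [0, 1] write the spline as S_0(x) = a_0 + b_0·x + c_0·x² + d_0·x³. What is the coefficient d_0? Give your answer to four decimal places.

-2.2500

With m_i denoting the second derivative at x_i, h_i = 1, 1, and Δ_i = (y_(i+1) − y_i)/h_i = 1, -8:
  1·m_0 + 4·m_1 + 1·m_2 = 6(Δ_1 - Δ_0) = -54
Natural end conditions: m_0 = m_2 = 0.
Hence m_0 = 0, m_1 = -27/2, m_2 = 0.
On [0, 1], with S_0(x) = a_0 + b_0·x + c_0·x² + d_0·x³: c_0 = m_0/2 = 0, d_0 = (m_1 - m_0)/(6h_0) = -9/4, b_0 = Δ_0 - h_0(2m_0 + m_1)/6 = 13/4.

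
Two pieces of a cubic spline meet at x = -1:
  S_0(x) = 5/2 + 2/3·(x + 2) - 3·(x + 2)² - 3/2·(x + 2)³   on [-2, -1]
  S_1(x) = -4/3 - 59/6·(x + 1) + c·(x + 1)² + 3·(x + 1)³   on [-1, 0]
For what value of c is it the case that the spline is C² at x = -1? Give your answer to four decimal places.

S_0''(x) = -6 - 9·(x + 2), so S_0''(-1) = -15. On the right, S_1''(-1) = 2c, so c = -15/2.

-7.5000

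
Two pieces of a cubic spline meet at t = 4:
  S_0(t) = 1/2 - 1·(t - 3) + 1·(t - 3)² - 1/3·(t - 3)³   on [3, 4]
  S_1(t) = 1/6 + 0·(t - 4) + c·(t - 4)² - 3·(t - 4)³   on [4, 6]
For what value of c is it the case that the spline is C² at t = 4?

0

S_0''(t) = 2 - 2·(t - 3), so S_0''(4) = 0. On the right, S_1''(4) = 2c, so c = 0.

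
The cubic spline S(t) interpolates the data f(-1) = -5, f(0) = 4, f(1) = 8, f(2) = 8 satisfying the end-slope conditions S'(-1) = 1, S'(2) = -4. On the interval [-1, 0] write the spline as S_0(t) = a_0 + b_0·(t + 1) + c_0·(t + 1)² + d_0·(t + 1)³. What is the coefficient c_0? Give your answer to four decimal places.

With m_i denoting the second derivative at x_i, h_i = 1, 1, 1, and Δ_i = (y_(i+1) − y_i)/h_i = 9, 4, 0:
  1·m_0 + 4·m_1 + 1·m_2 = 6(Δ_1 - Δ_0) = -30
  1·m_1 + 4·m_2 + 1·m_3 = 6(Δ_2 - Δ_1) = -24
Clamped end conditions give two more equations: 2h_0·m_0 + h_0·m_1 = 6(Δ_0 - S'(-1)) = 48 and h_2·m_2 + 2h_2·m_3 = 6(S'(2) - Δ_2) = -24.
Solving: m_0 = 478/15, m_1 = -236/15, m_2 = 16/15, m_3 = -188/15.
On [-1, 0], with S_0(t) = a_0 + b_0·(t + 1) + c_0·(t + 1)² + d_0·(t + 1)³: c_0 = m_0/2 = 239/15, d_0 = (m_1 - m_0)/(6h_0) = -119/15, b_0 = Δ_0 - h_0(2m_0 + m_1)/6 = 1.

15.9333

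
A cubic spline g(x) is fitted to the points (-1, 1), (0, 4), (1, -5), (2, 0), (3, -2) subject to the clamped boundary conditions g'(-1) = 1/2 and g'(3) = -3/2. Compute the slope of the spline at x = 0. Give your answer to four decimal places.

With σ_i denoting the second derivative at x_i, h_i = 1, 1, 1, 1, and Δ_i = (y_(i+1) − y_i)/h_i = 3, -9, 5, -2:
  1·σ_0 + 4·σ_1 + 1·σ_2 = 6(Δ_1 - Δ_0) = -72
  1·σ_1 + 4·σ_2 + 1·σ_3 = 6(Δ_2 - Δ_1) = 84
  1·σ_2 + 4·σ_3 + 1·σ_4 = 6(Δ_3 - Δ_2) = -42
Clamped end conditions give two more equations: 2h_0·σ_0 + h_0·σ_1 = 6(Δ_0 - g'(-1)) = 15 and h_3·σ_3 + 2h_3·σ_4 = 6(g'(3) - Δ_3) = 3.
Solving: σ_0 = 667/28, σ_1 = -457/14, σ_2 = 139/4, σ_3 = -313/14, σ_4 = 355/28.
On [0, 1], g'(x) = b_1 + 2c_1·x + 3d_1·x² with b_1 = Δ_1 - h_1(2σ_1 + σ_2)/6 = -219/56, c_1 = σ_1/2 = -457/28, d_1 = (σ_2 - σ_1)/(6h_1) = 629/56. So g'(0) = -219/56.

-3.9107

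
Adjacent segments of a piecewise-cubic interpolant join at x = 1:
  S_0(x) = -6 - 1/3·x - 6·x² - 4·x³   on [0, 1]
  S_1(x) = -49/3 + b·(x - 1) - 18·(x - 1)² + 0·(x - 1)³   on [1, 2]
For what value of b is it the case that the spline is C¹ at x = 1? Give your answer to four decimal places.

S_0'(x) = -1/3 - 12·x - 12·x², so S_0'(1) = -73/3. On the right, S_1'(1) = b, so b = -73/3.

-24.3333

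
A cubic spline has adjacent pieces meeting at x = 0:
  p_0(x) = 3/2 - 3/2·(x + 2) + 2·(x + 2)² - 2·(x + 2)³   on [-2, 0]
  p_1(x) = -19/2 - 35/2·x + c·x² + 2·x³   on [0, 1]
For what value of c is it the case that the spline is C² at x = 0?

-10

p_0''(x) = 4 - 12·(x + 2), so p_0''(0) = -20. On the right, p_1''(0) = 2c, so c = -10.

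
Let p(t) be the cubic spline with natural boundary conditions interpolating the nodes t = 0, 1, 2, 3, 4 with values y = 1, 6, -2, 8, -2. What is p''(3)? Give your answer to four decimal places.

-41.2500

Write m_i for p''(x_i). With h_i = 1, 1, 1, 1 and divided differences Δ_i = 5, -8, 10, -10, the continuity of p' gives the tridiagonal system
  1·m_0 + 4·m_1 + 1·m_2 = 6(Δ_1 - Δ_0) = -78
  1·m_1 + 4·m_2 + 1·m_3 = 6(Δ_2 - Δ_1) = 108
  1·m_2 + 4·m_3 + 1·m_4 = 6(Δ_3 - Δ_2) = -120
Natural end conditions: m_0 = m_4 = 0.
Solving: m_0 = 0, m_1 = -123/4, m_2 = 45, m_3 = -165/4, m_4 = 0.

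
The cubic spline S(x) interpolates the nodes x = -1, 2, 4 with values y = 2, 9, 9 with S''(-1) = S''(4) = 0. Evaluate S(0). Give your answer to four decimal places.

4.9556

Put m_i = S'' at the i-th knot. Here h = (3, 2) and Δ = (7/3, 0), so the interior equations h_(i-1)·m_(i-1) + 2(h_(i-1)+h_i)·m_i + h_i·m_(i+1) = 6(Δ_i − Δ_(i-1)) read
  3·m_0 + 10·m_1 + 2·m_2 = 6(Δ_1 - Δ_0) = -14
Natural end conditions: m_0 = m_2 = 0.
Solving: m_0 = 0, m_1 = -7/5, m_2 = 0.
On [-1, 2], S(x) = 2 + 91/30·(x + 1) + 0·(x + 1)² - 7/90·(x + 1)³.
With (x + 1) = 1: S(0) = 223/45.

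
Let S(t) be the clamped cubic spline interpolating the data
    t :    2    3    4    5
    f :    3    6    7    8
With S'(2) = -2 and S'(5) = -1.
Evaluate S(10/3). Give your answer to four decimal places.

With σ_i denoting the second derivative at x_i, h_i = 1, 1, 1, and Δ_i = (y_(i+1) − y_i)/h_i = 3, 1, 1:
  1·σ_0 + 4·σ_1 + 1·σ_2 = 6(Δ_1 - Δ_0) = -12
  1·σ_1 + 4·σ_2 + 1·σ_3 = 6(Δ_2 - Δ_1) = 0
Clamped end conditions give two more equations: 2h_0·σ_0 + h_0·σ_1 = 6(Δ_0 - S'(2)) = 30 and h_2·σ_2 + 2h_2·σ_3 = 6(S'(5) - Δ_2) = -12.
Solving the tridiagonal system: σ_0 = 292/15, σ_1 = -134/15, σ_2 = 64/15, σ_3 = -122/15.
On [3, 4], S(t) = 6 + 49/15·(t - 3) - 67/15·(t - 3)² + 11/5·(t - 3)³.
With (t - 3) = 1/3: S(10/3) = 901/135.

6.6741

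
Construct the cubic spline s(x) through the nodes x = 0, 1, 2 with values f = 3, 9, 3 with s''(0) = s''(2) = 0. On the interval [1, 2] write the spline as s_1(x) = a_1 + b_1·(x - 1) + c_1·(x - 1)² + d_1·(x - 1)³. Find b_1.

0

Write m_i for s''(x_i). With h_i = 1, 1 and divided differences Δ_i = 6, -6, the continuity of s' gives the tridiagonal system
  1·m_0 + 4·m_1 + 1·m_2 = 6(Δ_1 - Δ_0) = -72
Natural end conditions: m_0 = m_2 = 0.
Solving the tridiagonal system: m_0 = 0, m_1 = -18, m_2 = 0.
On [1, 2], with s_1(x) = a_1 + b_1·(x - 1) + c_1·(x - 1)² + d_1·(x - 1)³: c_1 = m_1/2 = -9, d_1 = (m_2 - m_1)/(6h_1) = 3, b_1 = Δ_1 - h_1(2m_1 + m_2)/6 = 0.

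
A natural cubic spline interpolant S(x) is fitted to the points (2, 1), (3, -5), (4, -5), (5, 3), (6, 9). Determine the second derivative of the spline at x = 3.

6

Write M_i for S''(x_i). With h_i = 1, 1, 1, 1 and divided differences Δ_i = -6, 0, 8, 6, the continuity of S' gives the tridiagonal system
  1·M_0 + 4·M_1 + 1·M_2 = 6(Δ_1 - Δ_0) = 36
  1·M_1 + 4·M_2 + 1·M_3 = 6(Δ_2 - Δ_1) = 48
  1·M_2 + 4·M_3 + 1·M_4 = 6(Δ_3 - Δ_2) = -12
Natural end conditions: M_0 = M_4 = 0.
Solving: M_0 = 0, M_1 = 6, M_2 = 12, M_3 = -6, M_4 = 0.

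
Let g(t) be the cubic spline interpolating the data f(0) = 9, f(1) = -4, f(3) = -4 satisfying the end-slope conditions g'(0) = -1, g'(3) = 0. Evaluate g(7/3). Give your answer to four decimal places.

-5.8765

With σ_i denoting the second derivative at x_i, h_i = 1, 2, and Δ_i = (y_(i+1) − y_i)/h_i = -13, 0:
  1·σ_0 + 6·σ_1 + 2·σ_2 = 6(Δ_1 - Δ_0) = 78
Clamped end conditions give two more equations: 2h_0·σ_0 + h_0·σ_1 = 6(Δ_0 - g'(0)) = -72 and h_1·σ_1 + 2h_1·σ_2 = 6(g'(3) - Δ_1) = 0.
Forward elimination and back-substitution give σ_0 = -146/3, σ_1 = 76/3, σ_2 = -38/3.
On [1, 3], g(t) = -4 - 38/3·(t - 1) + 38/3·(t - 1)² - 19/6·(t - 1)³.
With (t - 1) = 4/3: g(7/3) = -476/81.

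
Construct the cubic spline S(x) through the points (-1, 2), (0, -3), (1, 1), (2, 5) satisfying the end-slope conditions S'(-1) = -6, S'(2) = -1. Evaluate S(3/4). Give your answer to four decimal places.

With m_i denoting the second derivative at x_i, h_i = 1, 1, 1, and Δ_i = (y_(i+1) − y_i)/h_i = -5, 4, 4:
  1·m_0 + 4·m_1 + 1·m_2 = 6(Δ_1 - Δ_0) = 54
  1·m_1 + 4·m_2 + 1·m_3 = 6(Δ_2 - Δ_1) = 0
Clamped end conditions give two more equations: 2h_0·m_0 + h_0·m_1 = 6(Δ_0 - S'(-1)) = 6 and h_2·m_2 + 2h_2·m_3 = 6(S'(2) - Δ_2) = -30.
Solving the tridiagonal system: m_0 = -64/15, m_1 = 218/15, m_2 = 2/15, m_3 = -226/15.
On [0, 1], S(x) = -3 - 13/15·x + 109/15·x² - 12/5·x³.
With x = 3/4: S(3/4) = -23/40.

-0.5750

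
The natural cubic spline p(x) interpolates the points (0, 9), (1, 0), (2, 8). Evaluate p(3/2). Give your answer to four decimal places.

2.4063

With σ_i denoting the second derivative at x_i, h_i = 1, 1, and Δ_i = (y_(i+1) − y_i)/h_i = -9, 8:
  1·σ_0 + 4·σ_1 + 1·σ_2 = 6(Δ_1 - Δ_0) = 102
Natural end conditions: σ_0 = σ_2 = 0.
Hence σ_0 = 0, σ_1 = 51/2, σ_2 = 0.
On [1, 2], p(x) = 0 - 1/2·(x - 1) + 51/4·(x - 1)² - 17/4·(x - 1)³.
With (x - 1) = 1/2: p(3/2) = 77/32.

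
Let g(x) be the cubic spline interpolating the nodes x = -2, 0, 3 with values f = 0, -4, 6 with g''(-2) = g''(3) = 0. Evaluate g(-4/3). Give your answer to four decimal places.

-1.9654

Let M_i = g''(x_i). Step sizes h_i = 2, 3; slopes of the chords Δ_i = (y_(i+1) - y_i)/h_i = -2, 10/3.
  2·M_0 + 10·M_1 + 3·M_2 = 6(Δ_1 - Δ_0) = 32
Natural end conditions: M_0 = M_2 = 0.
Solving: M_0 = 0, M_1 = 16/5, M_2 = 0.
On [-2, 0], g(x) = 0 - 46/15·(x + 2) + 0·(x + 2)² + 4/15·(x + 2)³.
With (x + 2) = 2/3: g(-4/3) = -796/405.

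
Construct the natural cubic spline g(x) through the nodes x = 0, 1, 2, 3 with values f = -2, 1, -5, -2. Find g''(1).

-18

Put σ_i = g'' at the i-th knot. Here h = (1, 1, 1) and Δ = (3, -6, 3), so the interior equations h_(i-1)·σ_(i-1) + 2(h_(i-1)+h_i)·σ_i + h_i·σ_(i+1) = 6(Δ_i − Δ_(i-1)) read
  1·σ_0 + 4·σ_1 + 1·σ_2 = 6(Δ_1 - Δ_0) = -54
  1·σ_1 + 4·σ_2 + 1·σ_3 = 6(Δ_2 - Δ_1) = 54
Natural end conditions: σ_0 = σ_3 = 0.
Solving the tridiagonal system: σ_0 = 0, σ_1 = -18, σ_2 = 18, σ_3 = 0.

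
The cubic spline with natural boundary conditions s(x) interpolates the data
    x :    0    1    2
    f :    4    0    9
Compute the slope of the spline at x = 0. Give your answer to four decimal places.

-7.2500

With m_i denoting the second derivative at x_i, h_i = 1, 1, and Δ_i = (y_(i+1) − y_i)/h_i = -4, 9:
  1·m_0 + 4·m_1 + 1·m_2 = 6(Δ_1 - Δ_0) = 78
Natural end conditions: m_0 = m_2 = 0.
Solving: m_0 = 0, m_1 = 39/2, m_2 = 0.
On [0, 1], s'(x) = b_0 + 2c_0·x + 3d_0·x² with b_0 = Δ_0 - h_0(2m_0 + m_1)/6 = -29/4, c_0 = m_0/2 = 0, d_0 = (m_1 - m_0)/(6h_0) = 13/4. So s'(0) = -29/4.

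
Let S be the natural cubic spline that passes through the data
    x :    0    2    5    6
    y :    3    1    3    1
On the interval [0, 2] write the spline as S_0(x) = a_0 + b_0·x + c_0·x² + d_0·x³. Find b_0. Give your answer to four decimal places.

-1.6009

Write M_i for S''(x_i). With h_i = 2, 3, 1 and divided differences Δ_i = -1, 2/3, -2, the continuity of S' gives the tridiagonal system
  2·M_0 + 10·M_1 + 3·M_2 = 6(Δ_1 - Δ_0) = 10
  3·M_1 + 8·M_2 + 1·M_3 = 6(Δ_2 - Δ_1) = -16
Natural end conditions: M_0 = M_3 = 0.
Solving: M_0 = 0, M_1 = 128/71, M_2 = -190/71, M_3 = 0.
On [0, 2], with S_0(x) = a_0 + b_0·x + c_0·x² + d_0·x³: c_0 = M_0/2 = 0, d_0 = (M_1 - M_0)/(6h_0) = 32/213, b_0 = Δ_0 - h_0(2M_0 + M_1)/6 = -341/213.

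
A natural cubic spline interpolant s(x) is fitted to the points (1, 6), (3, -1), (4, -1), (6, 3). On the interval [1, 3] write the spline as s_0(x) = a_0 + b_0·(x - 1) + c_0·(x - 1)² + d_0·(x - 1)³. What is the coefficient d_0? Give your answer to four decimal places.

With σ_i denoting the second derivative at x_i, h_i = 2, 1, 2, and Δ_i = (y_(i+1) − y_i)/h_i = -7/2, 0, 2:
  2·σ_0 + 6·σ_1 + 1·σ_2 = 6(Δ_1 - Δ_0) = 21
  1·σ_1 + 6·σ_2 + 2·σ_3 = 6(Δ_2 - Δ_1) = 12
Natural end conditions: σ_0 = σ_3 = 0.
Solving: σ_0 = 0, σ_1 = 114/35, σ_2 = 51/35, σ_3 = 0.
On [1, 3], with s_0(x) = a_0 + b_0·(x - 1) + c_0·(x - 1)² + d_0·(x - 1)³: c_0 = σ_0/2 = 0, d_0 = (σ_1 - σ_0)/(6h_0) = 19/70, b_0 = Δ_0 - h_0(2σ_0 + σ_1)/6 = -321/70.

0.2714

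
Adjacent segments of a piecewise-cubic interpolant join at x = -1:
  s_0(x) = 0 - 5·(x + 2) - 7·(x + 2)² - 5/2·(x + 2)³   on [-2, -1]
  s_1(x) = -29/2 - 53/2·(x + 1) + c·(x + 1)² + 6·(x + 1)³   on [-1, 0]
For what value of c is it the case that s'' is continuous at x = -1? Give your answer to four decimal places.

s_0''(x) = -14 - 15·(x + 2), so s_0''(-1) = -29. On the right, s_1''(-1) = 2c, so c = -29/2.

-14.5000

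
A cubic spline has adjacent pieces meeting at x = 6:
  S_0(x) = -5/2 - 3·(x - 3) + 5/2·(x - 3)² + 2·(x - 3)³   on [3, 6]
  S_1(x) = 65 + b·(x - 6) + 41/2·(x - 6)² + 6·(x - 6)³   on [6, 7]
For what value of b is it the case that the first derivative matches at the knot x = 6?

66

S_0'(x) = -3 + 5·(x - 3) + 6·(x - 3)², so S_0'(6) = 66. On the right, S_1'(6) = b, so b = 66.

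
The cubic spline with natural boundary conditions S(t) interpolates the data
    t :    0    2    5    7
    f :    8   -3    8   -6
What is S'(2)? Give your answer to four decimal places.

-0.0641

Write M_i for S''(x_i). With h_i = 2, 3, 2 and divided differences Δ_i = -11/2, 11/3, -7, the continuity of S' gives the tridiagonal system
  2·M_0 + 10·M_1 + 3·M_2 = 6(Δ_1 - Δ_0) = 55
  3·M_1 + 10·M_2 + 2·M_3 = 6(Δ_2 - Δ_1) = -64
Natural end conditions: M_0 = M_3 = 0.
Forward elimination and back-substitution give M_0 = 0, M_1 = 106/13, M_2 = -115/13, M_3 = 0.
On [2, 5], S'(t) = b_1 + 2c_1·(t - 2) + 3d_1·(t - 2)² with b_1 = Δ_1 - h_1(2M_1 + M_2)/6 = -5/78, c_1 = M_1/2 = 53/13, d_1 = (M_2 - M_1)/(6h_1) = -17/18. So S'(2) = -5/78.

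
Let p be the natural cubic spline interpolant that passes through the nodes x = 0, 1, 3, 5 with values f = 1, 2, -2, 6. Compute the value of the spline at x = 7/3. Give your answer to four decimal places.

-1.1111

Write M_i for p''(x_i). With h_i = 1, 2, 2 and divided differences Δ_i = 1, -2, 4, the continuity of p' gives the tridiagonal system
  1·M_0 + 6·M_1 + 2·M_2 = 6(Δ_1 - Δ_0) = -18
  2·M_1 + 8·M_2 + 2·M_3 = 6(Δ_2 - Δ_1) = 36
Natural end conditions: M_0 = M_3 = 0.
Forward elimination and back-substitution give M_0 = 0, M_1 = -54/11, M_2 = 63/11, M_3 = 0.
On [1, 3], p(x) = 2 - 7/11·(x - 1) - 27/11·(x - 1)² + 39/44·(x - 1)³.
With (x - 1) = 4/3: p(7/3) = -10/9.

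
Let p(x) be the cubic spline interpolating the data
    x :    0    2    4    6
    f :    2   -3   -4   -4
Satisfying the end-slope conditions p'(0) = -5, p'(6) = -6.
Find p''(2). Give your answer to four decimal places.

-0.2333

Put σ_i = p'' at the i-th knot. Here h = (2, 2, 2) and Δ = (-5/2, -1/2, 0), so the interior equations h_(i-1)·σ_(i-1) + 2(h_(i-1)+h_i)·σ_i + h_i·σ_(i+1) = 6(Δ_i − Δ_(i-1)) read
  2·σ_0 + 8·σ_1 + 2·σ_2 = 6(Δ_1 - Δ_0) = 12
  2·σ_1 + 8·σ_2 + 2·σ_3 = 6(Δ_2 - Δ_1) = 3
Clamped end conditions give two more equations: 2h_0·σ_0 + h_0·σ_1 = 6(Δ_0 - p'(0)) = 15 and h_2·σ_2 + 2h_2·σ_3 = 6(p'(6) - Δ_2) = -36.
Forward elimination and back-substitution give σ_0 = 58/15, σ_1 = -7/30, σ_2 = 46/15, σ_3 = -158/15.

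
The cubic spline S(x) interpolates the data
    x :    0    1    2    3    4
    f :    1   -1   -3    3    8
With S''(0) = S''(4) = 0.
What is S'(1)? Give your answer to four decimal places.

-3.1786

With m_i denoting the second derivative at x_i, h_i = 1, 1, 1, 1, and Δ_i = (y_(i+1) − y_i)/h_i = -2, -2, 6, 5:
  1·m_0 + 4·m_1 + 1·m_2 = 6(Δ_1 - Δ_0) = 0
  1·m_1 + 4·m_2 + 1·m_3 = 6(Δ_2 - Δ_1) = 48
  1·m_2 + 4·m_3 + 1·m_4 = 6(Δ_3 - Δ_2) = -6
Natural end conditions: m_0 = m_4 = 0.
Solving the tridiagonal system: m_0 = 0, m_1 = -99/28, m_2 = 99/7, m_3 = -141/28, m_4 = 0.
On [1, 2], S'(x) = b_1 + 2c_1·(x - 1) + 3d_1·(x - 1)² with b_1 = Δ_1 - h_1(2m_1 + m_2)/6 = -89/28, c_1 = m_1/2 = -99/56, d_1 = (m_2 - m_1)/(6h_1) = 165/56. So S'(1) = -89/28.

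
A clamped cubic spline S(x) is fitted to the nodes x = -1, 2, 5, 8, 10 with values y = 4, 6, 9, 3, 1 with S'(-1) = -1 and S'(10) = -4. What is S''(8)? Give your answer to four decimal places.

Let σ_i = S''(x_i). Step sizes h_i = 3, 3, 3, 2; slopes of the chords Δ_i = (y_(i+1) - y_i)/h_i = 2/3, 1, -2, -1.
  3·σ_0 + 12·σ_1 + 3·σ_2 = 6(Δ_1 - Δ_0) = 2
  3·σ_1 + 12·σ_2 + 3·σ_3 = 6(Δ_2 - Δ_1) = -18
  3·σ_2 + 10·σ_3 + 2·σ_4 = 6(Δ_3 - Δ_2) = 6
Clamped end conditions give two more equations: 2h_0·σ_0 + h_0·σ_1 = 6(Δ_0 - S'(-1)) = 10 and h_3·σ_3 + 2h_3·σ_4 = 6(S'(10) - Δ_3) = -18.
Solving the tridiagonal system: σ_0 = 319/213, σ_1 = 24/71, σ_2 = -155/71, σ_3 = 170/71, σ_4 = -809/142.

2.3944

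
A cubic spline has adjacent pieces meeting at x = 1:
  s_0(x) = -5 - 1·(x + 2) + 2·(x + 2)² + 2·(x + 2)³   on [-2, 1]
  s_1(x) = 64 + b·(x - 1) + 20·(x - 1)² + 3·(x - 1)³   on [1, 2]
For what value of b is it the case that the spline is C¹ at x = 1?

s_0'(x) = -1 + 4·(x + 2) + 6·(x + 2)², so s_0'(1) = 65. On the right, s_1'(1) = b, so b = 65.

65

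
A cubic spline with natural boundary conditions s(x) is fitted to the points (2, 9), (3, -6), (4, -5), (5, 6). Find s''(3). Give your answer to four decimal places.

With M_i denoting the second derivative at x_i, h_i = 1, 1, 1, and Δ_i = (y_(i+1) − y_i)/h_i = -15, 1, 11:
  1·M_0 + 4·M_1 + 1·M_2 = 6(Δ_1 - Δ_0) = 96
  1·M_1 + 4·M_2 + 1·M_3 = 6(Δ_2 - Δ_1) = 60
Natural end conditions: M_0 = M_3 = 0.
Solving: M_0 = 0, M_1 = 108/5, M_2 = 48/5, M_3 = 0.

21.6000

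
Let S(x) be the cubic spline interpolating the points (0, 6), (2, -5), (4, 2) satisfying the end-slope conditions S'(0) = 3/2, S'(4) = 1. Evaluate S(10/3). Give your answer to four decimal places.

Put M_i = S'' at the i-th knot. Here h = (2, 2) and Δ = (-11/2, 7/2), so the interior equations h_(i-1)·M_(i-1) + 2(h_(i-1)+h_i)·M_i + h_i·M_(i+1) = 6(Δ_i − Δ_(i-1)) read
  2·M_0 + 8·M_1 + 2·M_2 = 6(Δ_1 - Δ_0) = 54
Clamped end conditions give two more equations: 2h_0·M_0 + h_0·M_1 = 6(Δ_0 - S'(0)) = -42 and h_1·M_1 + 2h_1·M_2 = 6(S'(4) - Δ_1) = -15.
Solving: M_0 = -139/8, M_1 = 55/4, M_2 = -85/8.
On [2, 4], S(x) = -5 - 17/8·(x - 2) + 55/8·(x - 2)² - 65/32·(x - 2)³.
With (x - 2) = 4/3: S(10/3) = -23/54.

-0.4259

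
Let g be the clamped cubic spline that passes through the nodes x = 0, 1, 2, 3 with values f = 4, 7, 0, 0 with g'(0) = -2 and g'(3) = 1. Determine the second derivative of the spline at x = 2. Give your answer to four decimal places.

18.8000

Write σ_i for g''(x_i). With h_i = 1, 1, 1 and divided differences Δ_i = 3, -7, 0, the continuity of g' gives the tridiagonal system
  1·σ_0 + 4·σ_1 + 1·σ_2 = 6(Δ_1 - Δ_0) = -60
  1·σ_1 + 4·σ_2 + 1·σ_3 = 6(Δ_2 - Δ_1) = 42
Clamped end conditions give two more equations: 2h_0·σ_0 + h_0·σ_1 = 6(Δ_0 - g'(0)) = 30 and h_2·σ_2 + 2h_2·σ_3 = 6(g'(3) - Δ_2) = 6.
Solving the tridiagonal system: σ_0 = 142/5, σ_1 = -134/5, σ_2 = 94/5, σ_3 = -32/5.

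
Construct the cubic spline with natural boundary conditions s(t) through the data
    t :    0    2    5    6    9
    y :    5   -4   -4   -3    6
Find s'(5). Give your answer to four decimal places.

0.9113

Let M_i = s''(x_i). Step sizes h_i = 2, 3, 1, 3; slopes of the chords Δ_i = (y_(i+1) - y_i)/h_i = -9/2, 0, 1, 3.
  2·M_0 + 10·M_1 + 3·M_2 = 6(Δ_1 - Δ_0) = 27
  3·M_1 + 8·M_2 + 1·M_3 = 6(Δ_2 - Δ_1) = 6
  1·M_2 + 8·M_3 + 3·M_4 = 6(Δ_3 - Δ_2) = 12
Natural end conditions: M_0 = M_4 = 0.
Forward elimination and back-substitution give M_0 = 0, M_1 = 177/62, M_2 = -16/31, M_3 = 97/62, M_4 = 0.
On [5, 6], s'(t) = b_2 + 2c_2·(t - 5) + 3d_2·(t - 5)² with b_2 = Δ_2 - h_2(2M_2 + M_3)/6 = 113/124, c_2 = M_2/2 = -8/31, d_2 = (M_3 - M_2)/(6h_2) = 43/124. So s'(5) = 113/124.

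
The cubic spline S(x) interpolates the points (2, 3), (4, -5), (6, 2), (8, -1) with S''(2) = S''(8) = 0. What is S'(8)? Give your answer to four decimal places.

Write σ_i for S''(x_i). With h_i = 2, 2, 2 and divided differences Δ_i = -4, 7/2, -3/2, the continuity of S' gives the tridiagonal system
  2·σ_0 + 8·σ_1 + 2·σ_2 = 6(Δ_1 - Δ_0) = 45
  2·σ_1 + 8·σ_2 + 2·σ_3 = 6(Δ_2 - Δ_1) = -30
Natural end conditions: σ_0 = σ_3 = 0.
Solving: σ_0 = 0, σ_1 = 7, σ_2 = -11/2, σ_3 = 0.
On [6, 8], S'(x) = b_2 + 2c_2·(x - 6) + 3d_2·(x - 6)² with b_2 = Δ_2 - h_2(2σ_2 + σ_3)/6 = 13/6, c_2 = σ_2/2 = -11/4, d_2 = (σ_3 - σ_2)/(6h_2) = 11/24. So S'(8) = -10/3.

-3.3333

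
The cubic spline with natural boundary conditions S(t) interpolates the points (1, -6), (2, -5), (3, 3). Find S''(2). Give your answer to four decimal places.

Put m_i = S'' at the i-th knot. Here h = (1, 1) and Δ = (1, 8), so the interior equations h_(i-1)·m_(i-1) + 2(h_(i-1)+h_i)·m_i + h_i·m_(i+1) = 6(Δ_i − Δ_(i-1)) read
  1·m_0 + 4·m_1 + 1·m_2 = 6(Δ_1 - Δ_0) = 42
Natural end conditions: m_0 = m_2 = 0.
Solving: m_0 = 0, m_1 = 21/2, m_2 = 0.

10.5000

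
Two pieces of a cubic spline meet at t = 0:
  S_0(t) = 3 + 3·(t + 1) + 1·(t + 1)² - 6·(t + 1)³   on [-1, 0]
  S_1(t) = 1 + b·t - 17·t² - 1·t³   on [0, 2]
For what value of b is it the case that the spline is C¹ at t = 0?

S_0'(t) = 3 + 2·(t + 1) - 18·(t + 1)², so S_0'(0) = -13. On the right, S_1'(0) = b, so b = -13.

-13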